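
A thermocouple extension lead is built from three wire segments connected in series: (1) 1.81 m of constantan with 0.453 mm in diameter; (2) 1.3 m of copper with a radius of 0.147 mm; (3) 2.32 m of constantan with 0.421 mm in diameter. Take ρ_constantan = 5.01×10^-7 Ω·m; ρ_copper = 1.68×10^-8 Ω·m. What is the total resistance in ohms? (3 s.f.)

14.3 Ω

Seg 1: A = π(d/2)² = π(2.2650e-04 m)² = 1.612e-07 m²
R_1 = (5.01×10^-7)(1.81)/(1.612e-07) = 5.626 Ω
Seg 2: A = πr² = π(1.4700e-04 m)² = 6.789e-08 m²
R_2 = (1.68×10^-8)(1.3)/(6.789e-08) = 0.3217 Ω
Seg 3: A = π(d/2)² = π(2.1050e-04 m)² = 1.392e-07 m²
R_3 = (5.01×10^-7)(2.32)/(1.392e-07) = 8.35 Ω
R_total = R_1 + R_2 + R_3 = 14.3 Ω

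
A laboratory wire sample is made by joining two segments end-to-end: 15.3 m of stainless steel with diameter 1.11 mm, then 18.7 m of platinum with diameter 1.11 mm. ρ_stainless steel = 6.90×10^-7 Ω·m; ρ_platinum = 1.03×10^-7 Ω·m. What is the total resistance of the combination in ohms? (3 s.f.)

Segment 1: A = π(d/2)² = π(5.5500e-04 m)² = 9.677e-07 m²
R₁ = ρL/A = (6.90×10^-7)(15.3)/(9.677e-07) = 10.91 Ω
R₂ = (1.03×10^-7)(18.7)/(9.677e-07) = 1.99 Ω
R = R₁ + R₂ = 12.9 Ω

12.9 Ω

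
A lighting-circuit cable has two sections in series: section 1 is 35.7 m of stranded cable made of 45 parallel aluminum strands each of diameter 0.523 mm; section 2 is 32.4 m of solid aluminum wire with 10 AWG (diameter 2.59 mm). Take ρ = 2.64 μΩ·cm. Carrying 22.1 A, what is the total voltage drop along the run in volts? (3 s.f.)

ρ = 2.64 μΩ·cm = 2.64×10^-8 Ω·m
Section 1: A_strand = π(2.6150e-04)² = 2.148e-07 m²; R₁ = ρL/(N·A_s) = (2.64×10^-8)(35.7)/(45×2.148e-07) = 0.09749 Ω
Section 2: A = π(2.59/2 mm)² = π(1.2950e-03 m)² = 5.269e-06 m²
R₂ = (2.64×10^-8)(32.4)/(5.269e-06) = 0.1624 Ω
R = R₁ + R₂ = 0.2598 Ω
V = IR = 22.1 × 0.2598 = 5.74 V

5.74 V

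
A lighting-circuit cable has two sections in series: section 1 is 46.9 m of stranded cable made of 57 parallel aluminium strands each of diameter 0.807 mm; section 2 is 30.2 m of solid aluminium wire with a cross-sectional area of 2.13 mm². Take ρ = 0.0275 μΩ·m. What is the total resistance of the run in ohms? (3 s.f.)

ρ = 0.0275 μΩ·m = 2.75×10^-8 Ω·m
Section 1: A_strand = π(4.0350e-04)² = 5.115e-07 m²; R₁ = ρL/(N·A_s) = (2.75×10^-8)(46.9)/(57×5.115e-07) = 0.04424 Ω
Section 2: A = 2.13 mm² = 2.130e-06 m²
R₂ = (2.75×10^-8)(30.2)/(2.130e-06) = 0.3899 Ω
R = R₁ + R₂ = 0.434 Ω

0.434 Ω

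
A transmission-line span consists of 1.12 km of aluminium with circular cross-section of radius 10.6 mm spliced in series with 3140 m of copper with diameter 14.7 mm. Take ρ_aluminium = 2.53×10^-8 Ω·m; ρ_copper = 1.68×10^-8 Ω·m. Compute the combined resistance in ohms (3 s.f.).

Segment 1: A = πr² = π(1.0600e-02 m)² = 3.530e-04 m²
R₁ = ρL/A = (2.53×10^-8)(1120)/(3.530e-04) = 0.08027 Ω
Segment 2: A = π(d/2)² = π(7.3500e-03 m)² = 1.697e-04 m²
R₂ = (1.68×10^-8)(3140)/(1.697e-04) = 0.3108 Ω
R = R₁ + R₂ = 0.391 Ω

0.391 Ω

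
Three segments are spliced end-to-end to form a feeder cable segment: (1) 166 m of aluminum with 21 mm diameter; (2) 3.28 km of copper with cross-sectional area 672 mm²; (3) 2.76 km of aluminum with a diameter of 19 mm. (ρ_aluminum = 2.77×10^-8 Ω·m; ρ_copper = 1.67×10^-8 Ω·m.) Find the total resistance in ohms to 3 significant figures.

Seg 1: A = π(d/2)² = π(1.0500e-02 m)² = 3.464e-04 m²
R_1 = (2.77×10^-8)(166)/(3.464e-04) = 0.01328 Ω
Seg 2: A = 672 mm² = 6.720e-04 m²
R_2 = (1.67×10^-8)(3280)/(6.720e-04) = 0.08151 Ω
Seg 3: A = π(d/2)² = π(9.5000e-03 m)² = 2.835e-04 m²
R_3 = (2.77×10^-8)(2760)/(2.835e-04) = 0.2696 Ω
R_total = R_1 + R_2 + R_3 = 0.364 Ω

0.364 Ω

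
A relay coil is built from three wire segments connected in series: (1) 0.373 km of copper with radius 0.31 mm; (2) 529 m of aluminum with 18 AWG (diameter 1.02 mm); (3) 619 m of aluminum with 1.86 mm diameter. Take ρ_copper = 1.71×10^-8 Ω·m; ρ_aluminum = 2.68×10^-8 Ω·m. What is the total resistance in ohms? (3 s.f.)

44.6 Ω

Seg 1: A = πr² = π(3.1000e-04 m)² = 3.019e-07 m²
R_1 = (1.71×10^-8)(373)/(3.019e-07) = 21.13 Ω
Seg 2: A = π(1.02/2 mm)² = π(5.1000e-04 m)² = 8.171e-07 m²
R_2 = (2.68×10^-8)(529)/(8.171e-07) = 17.35 Ω
Seg 3: A = π(d/2)² = π(9.3000e-04 m)² = 2.717e-06 m²
R_3 = (2.68×10^-8)(619)/(2.717e-06) = 6.105 Ω
R_total = R_1 + R_2 + R_3 = 44.6 Ω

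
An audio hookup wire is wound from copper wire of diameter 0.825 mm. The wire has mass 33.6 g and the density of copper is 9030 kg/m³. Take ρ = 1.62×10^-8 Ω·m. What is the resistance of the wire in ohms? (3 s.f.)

0.211 Ω

A = π(d/2)² = π(4.1250e-04 m)² = 5.3456e-07 m²
L = m/(density·A) = 0.0336/(9030×5.3456e-07) = 6.961 m
R = ρL/A = (1.62×10^-8)(6.961)/(5.3456e-07) = 0.211 Ω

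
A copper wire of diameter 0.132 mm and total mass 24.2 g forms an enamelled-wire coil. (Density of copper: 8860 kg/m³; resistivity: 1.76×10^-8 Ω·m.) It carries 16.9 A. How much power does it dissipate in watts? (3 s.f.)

73300 W

A = π(d/2)² = π(6.6000e-05 m)² = 1.3685e-08 m²
L = m/(density·A) = 0.0242/(8860×1.3685e-08) = 199.6 m
R = ρL/A = (1.76×10^-8)(199.6)/(1.3685e-08) = 256.7 Ω
P = I²R = (16.9)² × 256.7 = 73300 W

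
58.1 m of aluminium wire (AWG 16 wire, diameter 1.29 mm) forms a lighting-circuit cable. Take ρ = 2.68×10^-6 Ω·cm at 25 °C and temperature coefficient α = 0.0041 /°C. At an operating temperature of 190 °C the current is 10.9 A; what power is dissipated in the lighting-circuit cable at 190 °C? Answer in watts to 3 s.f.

ρ = 2.68×10^-6 Ω·cm = 2.68×10^-8 Ω·m
A = π(1.29/2 mm)² = π(6.4500e-04 m)² = 1.307e-06 m²
R₍25₎ = ρL/A = (2.68×10^-8)(58.1)/(1.307e-06) = 1.191 Ω
R₍190₎ = R₍25₎(1 + αΔT) = 1.191 × (1 + 0.0041×165) = 1.997 Ω
P = I²R = (10.9)² × 1.997 = 237 W

237 W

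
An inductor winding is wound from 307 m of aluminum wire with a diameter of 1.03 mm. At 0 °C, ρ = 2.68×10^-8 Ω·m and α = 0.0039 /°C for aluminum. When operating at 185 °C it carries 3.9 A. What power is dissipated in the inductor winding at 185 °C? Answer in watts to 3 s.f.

259 W

A = π(d/2)² = π(5.1500e-04 m)² = 8.332e-07 m²
R₍0₎ = ρL/A = (2.68×10^-8)(307)/(8.332e-07) = 9.874 Ω
R₍185₎ = R₍0₎(1 + αΔT) = 9.874 × (1 + 0.0039×185) = 17 Ω
P = I²R = (3.9)² × 17 = 259 W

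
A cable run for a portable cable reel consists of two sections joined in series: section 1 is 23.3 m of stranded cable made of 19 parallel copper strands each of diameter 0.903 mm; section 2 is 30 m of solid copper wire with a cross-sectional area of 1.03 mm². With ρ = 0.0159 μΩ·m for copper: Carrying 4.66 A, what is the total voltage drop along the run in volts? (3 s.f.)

2.30 V

ρ = 0.0159 μΩ·m = 1.59×10^-8 Ω·m
Section 1: A_strand = π(4.5150e-04)² = 6.404e-07 m²; R₁ = ρL/(N·A_s) = (1.59×10^-8)(23.3)/(19×6.404e-07) = 0.03045 Ω
Section 2: A = 1.03 mm² = 1.030e-06 m²
R₂ = (1.59×10^-8)(30)/(1.030e-06) = 0.4631 Ω
R = R₁ + R₂ = 0.4936 Ω
V = IR = 4.66 × 0.4936 = 2.30 V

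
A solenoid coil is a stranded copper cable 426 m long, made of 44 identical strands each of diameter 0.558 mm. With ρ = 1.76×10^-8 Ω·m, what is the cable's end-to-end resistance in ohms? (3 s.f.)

0.697 Ω

A_strand = π(2.7900e-04 m)² = 2.445e-07 m²
R_strand = ρL/A = (1.76×10^-8)(426)/(2.445e-07) = 30.66 Ω
R_total = R_strand/N = 30.66/44 = 0.697 Ω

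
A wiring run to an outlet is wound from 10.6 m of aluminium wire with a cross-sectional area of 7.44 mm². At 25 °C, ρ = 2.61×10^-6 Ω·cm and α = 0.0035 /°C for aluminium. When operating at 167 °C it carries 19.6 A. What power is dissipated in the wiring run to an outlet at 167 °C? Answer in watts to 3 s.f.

ρ = 2.61×10^-6 Ω·cm = 2.61×10^-8 Ω·m
A = 7.44 mm² = 7.440e-06 m²
R₍25₎ = ρL/A = (2.61×10^-8)(10.6)/(7.440e-06) = 0.03719 Ω
R₍167₎ = R₍25₎(1 + αΔT) = 0.03719 × (1 + 0.0035×142) = 0.05567 Ω
P = I²R = (19.6)² × 0.05567 = 21.4 W

21.4 W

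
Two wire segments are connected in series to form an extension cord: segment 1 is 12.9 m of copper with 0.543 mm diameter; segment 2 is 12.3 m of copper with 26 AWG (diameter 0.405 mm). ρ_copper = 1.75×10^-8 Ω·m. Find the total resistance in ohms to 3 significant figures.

2.65 Ω

Segment 1: A = π(d/2)² = π(2.7150e-04 m)² = 2.316e-07 m²
R₁ = ρL/A = (1.75×10^-8)(12.9)/(2.316e-07) = 0.9749 Ω
Segment 2: A = π(0.405/2 mm)² = π(2.0250e-04 m)² = 1.288e-07 m²
R₂ = (1.75×10^-8)(12.3)/(1.288e-07) = 1.671 Ω
R = R₁ + R₂ = 2.65 Ω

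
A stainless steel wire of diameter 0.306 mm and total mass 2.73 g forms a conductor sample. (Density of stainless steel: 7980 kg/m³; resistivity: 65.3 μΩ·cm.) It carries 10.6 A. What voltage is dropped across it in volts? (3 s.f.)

ρ = 65.3 μΩ·cm = 6.53×10^-7 Ω·m
A = π(d/2)² = π(1.5300e-04 m)² = 7.3542e-08 m²
L = m/(density·A) = 0.00273/(7980×7.3542e-08) = 4.652 m
R = ρL/A = (6.53×10^-7)(4.652)/(7.3542e-08) = 41.31 Ω
V = IR = 10.6 × 41.31 = 438 V

438 V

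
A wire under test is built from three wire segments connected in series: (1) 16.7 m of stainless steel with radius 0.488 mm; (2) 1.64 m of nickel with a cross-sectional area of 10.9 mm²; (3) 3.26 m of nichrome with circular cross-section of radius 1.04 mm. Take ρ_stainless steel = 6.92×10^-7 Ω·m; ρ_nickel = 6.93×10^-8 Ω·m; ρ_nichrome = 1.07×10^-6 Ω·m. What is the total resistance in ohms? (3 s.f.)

16.5 Ω

Seg 1: A = πr² = π(4.8800e-04 m)² = 7.482e-07 m²
R_1 = (6.92×10^-7)(16.7)/(7.482e-07) = 15.45 Ω
Seg 2: A = 10.9 mm² = 1.090e-05 m²
R_2 = (6.93×10^-8)(1.64)/(1.090e-05) = 0.01043 Ω
Seg 3: A = πr² = π(1.0400e-03 m)² = 3.398e-06 m²
R_3 = (1.07×10^-6)(3.26)/(3.398e-06) = 1.027 Ω
R_total = R_1 + R_2 + R_3 = 16.5 Ω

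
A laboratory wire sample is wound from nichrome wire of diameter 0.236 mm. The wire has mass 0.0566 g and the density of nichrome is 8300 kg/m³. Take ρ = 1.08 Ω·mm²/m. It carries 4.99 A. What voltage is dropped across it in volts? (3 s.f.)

19.2 V

ρ = 1.08 Ω·mm²/m = 1.08×10^-6 Ω·m
A = π(d/2)² = π(1.1800e-04 m)² = 4.3744e-08 m²
L = m/(density·A) = 5.660×10^-5/(8300×4.3744e-08) = 0.1559 m
R = ρL/A = (1.08×10^-6)(0.1559)/(4.3744e-08) = 3.849 Ω
V = IR = 4.99 × 3.849 = 19.2 V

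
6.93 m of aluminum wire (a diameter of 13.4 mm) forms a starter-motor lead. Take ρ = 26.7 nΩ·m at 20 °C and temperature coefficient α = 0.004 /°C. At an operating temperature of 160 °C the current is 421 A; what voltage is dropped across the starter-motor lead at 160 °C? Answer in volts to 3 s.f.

0.862 V

ρ = 26.7 nΩ·m = 2.67×10^-8 Ω·m
A = π(d/2)² = π(6.7000e-03 m)² = 1.410e-04 m²
R₍20₎ = ρL/A = (2.67×10^-8)(6.93)/(1.410e-04) = 0.001312 Ω
R₍160₎ = R₍20₎(1 + αΔT) = 0.001312 × (1 + 0.004×140) = 0.002047 Ω
V = IR = 421 × 0.002047 = 0.862 V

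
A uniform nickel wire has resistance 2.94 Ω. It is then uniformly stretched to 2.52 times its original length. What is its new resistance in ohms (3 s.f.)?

Volume constant ⇒ A' = A/k with k = 2.52. R' = ρ(kL)/(A/k) = k²R.
R' = 6.35 × 2.94 = 18.7 Ω

18.7 Ω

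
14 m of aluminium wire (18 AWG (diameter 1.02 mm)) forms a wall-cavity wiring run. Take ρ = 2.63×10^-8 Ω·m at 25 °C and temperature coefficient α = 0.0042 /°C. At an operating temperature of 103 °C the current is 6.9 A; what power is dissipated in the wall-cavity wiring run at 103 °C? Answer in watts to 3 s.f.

A = π(1.02/2 mm)² = π(5.1000e-04 m)² = 8.171e-07 m²
R₍25₎ = ρL/A = (2.63×10^-8)(14)/(8.171e-07) = 0.4506 Ω
R₍103₎ = R₍25₎(1 + αΔT) = 0.4506 × (1 + 0.0042×78) = 0.5982 Ω
P = I²R = (6.9)² × 0.5982 = 28.5 W

28.5 W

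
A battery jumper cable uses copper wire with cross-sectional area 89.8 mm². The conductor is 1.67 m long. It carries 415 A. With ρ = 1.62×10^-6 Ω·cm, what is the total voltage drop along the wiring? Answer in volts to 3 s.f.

ρ = 1.62×10^-6 Ω·cm = 1.62×10^-8 Ω·m
A = 89.8 mm² = 8.980e-05 m²
R = ρL/A = (1.62×10^-8)(1.67)/(8.980e-05) = 3.013×10^-4 Ω
V = IR = 415 × 3.013×10^-4 = 0.125 V

0.125 V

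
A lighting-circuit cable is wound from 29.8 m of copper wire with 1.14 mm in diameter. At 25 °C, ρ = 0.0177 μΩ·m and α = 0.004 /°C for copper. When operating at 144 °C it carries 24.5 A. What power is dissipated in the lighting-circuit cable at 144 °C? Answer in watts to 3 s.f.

ρ = 0.0177 μΩ·m = 1.77×10^-8 Ω·m
A = π(d/2)² = π(5.7000e-04 m)² = 1.021e-06 m²
R₍25₎ = ρL/A = (1.77×10^-8)(29.8)/(1.021e-06) = 0.5168 Ω
R₍144₎ = R₍25₎(1 + αΔT) = 0.5168 × (1 + 0.004×119) = 0.7627 Ω
P = I²R = (24.5)² × 0.7627 = 458 W

458 W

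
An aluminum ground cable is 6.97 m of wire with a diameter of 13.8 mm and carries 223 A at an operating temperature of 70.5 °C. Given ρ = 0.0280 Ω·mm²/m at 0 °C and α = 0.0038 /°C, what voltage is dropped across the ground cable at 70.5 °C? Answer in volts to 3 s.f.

0.369 V

ρ = 0.0280 Ω·mm²/m = 2.80×10^-8 Ω·m
A = π(d/2)² = π(6.9000e-03 m)² = 1.496e-04 m²
R₍0₎ = ρL/A = (2.80×10^-8)(6.97)/(1.496e-04) = 0.001305 Ω
R₍70.5₎ = R₍0₎(1 + αΔT) = 0.001305 × (1 + 0.0038×70.5) = 0.001654 Ω
V = IR = 223 × 0.001654 = 0.369 V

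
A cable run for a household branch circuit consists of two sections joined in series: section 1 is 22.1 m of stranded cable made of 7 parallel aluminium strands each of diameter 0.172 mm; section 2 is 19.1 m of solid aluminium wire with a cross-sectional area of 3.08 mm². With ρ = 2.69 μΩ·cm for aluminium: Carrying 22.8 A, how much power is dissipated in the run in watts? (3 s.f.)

1990 W

ρ = 2.69 μΩ·cm = 2.69×10^-8 Ω·m
Section 1: A_strand = π(8.6000e-05)² = 2.324e-08 m²; R₁ = ρL/(N·A_s) = (2.69×10^-8)(22.1)/(7×2.324e-08) = 3.655 Ω
Section 2: A = 3.08 mm² = 3.080e-06 m²
R₂ = (2.69×10^-8)(19.1)/(3.080e-06) = 0.1668 Ω
R = R₁ + R₂ = 3.822 Ω
P = I²R = (22.8)² × 3.822 = 1990 W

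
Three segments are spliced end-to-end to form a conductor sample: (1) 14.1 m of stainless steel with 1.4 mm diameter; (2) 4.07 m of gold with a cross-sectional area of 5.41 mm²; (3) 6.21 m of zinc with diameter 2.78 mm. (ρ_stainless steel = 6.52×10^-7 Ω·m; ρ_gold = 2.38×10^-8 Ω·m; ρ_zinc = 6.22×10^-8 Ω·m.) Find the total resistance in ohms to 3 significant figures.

Seg 1: A = π(d/2)² = π(7.0000e-04 m)² = 1.539e-06 m²
R_1 = (6.52×10^-7)(14.1)/(1.539e-06) = 5.972 Ω
Seg 2: A = 5.41 mm² = 5.410e-06 m²
R_2 = (2.38×10^-8)(4.07)/(5.410e-06) = 0.0179 Ω
Seg 3: A = π(d/2)² = π(1.3900e-03 m)² = 6.070e-06 m²
R_3 = (6.22×10^-8)(6.21)/(6.070e-06) = 0.06364 Ω
R_total = R_1 + R_2 + R_3 = 6.05 Ω

6.05 Ω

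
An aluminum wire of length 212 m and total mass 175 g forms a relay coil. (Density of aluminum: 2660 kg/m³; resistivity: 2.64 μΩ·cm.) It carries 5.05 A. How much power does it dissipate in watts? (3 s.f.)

460 W

ρ = 2.64 μΩ·cm = 2.64×10^-8 Ω·m
A = m/(density·L) = 0.175/(2660×212) = 3.1033e-07 m²
R = ρL/A = (2.64×10^-8)(212)/(3.1033e-07) = 18.04 Ω
P = I²R = (5.05)² × 18.04 = 460 W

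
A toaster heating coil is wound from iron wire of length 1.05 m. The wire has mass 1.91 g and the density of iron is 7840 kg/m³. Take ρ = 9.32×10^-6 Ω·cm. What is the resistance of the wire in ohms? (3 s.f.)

ρ = 9.32×10^-6 Ω·cm = 9.32×10^-8 Ω·m
A = m/(density·L) = 0.00191/(7840×1.05) = 2.3202e-07 m²
R = ρL/A = (9.32×10^-8)(1.05)/(2.3202e-07) = 0.422 Ω

0.422 Ω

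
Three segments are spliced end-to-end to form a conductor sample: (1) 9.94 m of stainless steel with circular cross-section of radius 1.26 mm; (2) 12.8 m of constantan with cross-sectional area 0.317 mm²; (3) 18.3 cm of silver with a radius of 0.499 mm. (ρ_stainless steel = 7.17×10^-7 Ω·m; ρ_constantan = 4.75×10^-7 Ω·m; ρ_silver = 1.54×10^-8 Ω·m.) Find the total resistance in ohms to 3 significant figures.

20.6 Ω

Seg 1: A = πr² = π(1.2600e-03 m)² = 4.988e-06 m²
R_1 = (7.17×10^-7)(9.94)/(4.988e-06) = 1.429 Ω
Seg 2: A = 0.317 mm² = 3.170e-07 m²
R_2 = (4.75×10^-7)(12.8)/(3.170e-07) = 19.18 Ω
Seg 3: A = πr² = π(4.9900e-04 m)² = 7.823e-07 m²
R_3 = (1.54×10^-8)(0.183)/(7.823e-07) = 0.003603 Ω
R_total = R_1 + R_2 + R_3 = 20.6 Ω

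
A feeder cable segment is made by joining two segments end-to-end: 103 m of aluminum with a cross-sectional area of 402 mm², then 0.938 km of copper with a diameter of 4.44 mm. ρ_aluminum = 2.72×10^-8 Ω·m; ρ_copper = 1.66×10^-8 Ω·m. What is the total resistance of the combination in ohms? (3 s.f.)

Segment 1: A = 402 mm² = 4.020e-04 m²
R₁ = ρL/A = (2.72×10^-8)(103)/(4.020e-04) = 0.006969 Ω
Segment 2: A = π(d/2)² = π(2.2200e-03 m)² = 1.548e-05 m²
R₂ = (1.66×10^-8)(938)/(1.548e-05) = 1.006 Ω
R = R₁ + R₂ = 1.01 Ω

1.01 Ω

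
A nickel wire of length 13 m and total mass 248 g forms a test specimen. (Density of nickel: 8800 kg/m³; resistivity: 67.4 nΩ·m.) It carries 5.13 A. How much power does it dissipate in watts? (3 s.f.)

10.6 W

ρ = 67.4 nΩ·m = 6.74×10^-8 Ω·m
A = m/(density·L) = 0.248/(8800×13) = 2.1678e-06 m²
R = ρL/A = (6.74×10^-8)(13)/(2.1678e-06) = 0.4042 Ω
P = I²R = (5.13)² × 0.4042 = 10.6 W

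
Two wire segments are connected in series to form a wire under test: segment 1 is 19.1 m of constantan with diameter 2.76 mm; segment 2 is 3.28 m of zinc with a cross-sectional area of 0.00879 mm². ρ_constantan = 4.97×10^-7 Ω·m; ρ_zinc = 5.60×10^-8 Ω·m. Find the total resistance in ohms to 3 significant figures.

22.5 Ω

Segment 1: A = π(d/2)² = π(1.3800e-03 m)² = 5.983e-06 m²
R₁ = ρL/A = (4.97×10^-7)(19.1)/(5.983e-06) = 1.587 Ω
Segment 2: A = 0.00879 mm² = 8.790e-09 m²
R₂ = (5.60×10^-8)(3.28)/(8.790e-09) = 20.9 Ω
R = R₁ + R₂ = 22.5 Ω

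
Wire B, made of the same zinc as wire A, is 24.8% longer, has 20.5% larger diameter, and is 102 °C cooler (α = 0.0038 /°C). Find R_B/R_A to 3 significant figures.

R ∝ ρL/d² with ρ ∝ (1+αΔT), so R_B/R_A = (1 + 24.8/100) × (1 + 20.5/100)⁻² × (1 − 0.0038×102)
= 1.248 × 0.6887 × 0.6124 = 0.526

0.526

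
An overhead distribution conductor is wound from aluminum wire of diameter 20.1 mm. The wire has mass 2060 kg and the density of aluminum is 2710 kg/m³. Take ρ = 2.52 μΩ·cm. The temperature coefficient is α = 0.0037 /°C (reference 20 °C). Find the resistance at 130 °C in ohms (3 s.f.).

ρ = 2.52 μΩ·cm = 2.52×10^-8 Ω·m
A = π(d/2)² = π(1.0050e-02 m)² = 3.1731e-04 m²
L = m/(density·A) = 2060/(2710×3.1731e-04) = 2396 m
R = ρL/A = (2.52×10^-8)(2396)/(3.1731e-04) = 0.1903 Ω
R(130 °C) = 0.1903 × (1 + 0.0037×110) = 0.268 Ω

0.268 Ω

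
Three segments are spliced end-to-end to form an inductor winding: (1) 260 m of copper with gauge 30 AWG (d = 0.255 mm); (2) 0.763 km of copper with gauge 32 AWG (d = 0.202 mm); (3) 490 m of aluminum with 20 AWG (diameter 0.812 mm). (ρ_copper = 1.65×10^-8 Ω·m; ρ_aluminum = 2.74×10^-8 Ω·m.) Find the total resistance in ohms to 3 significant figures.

503 Ω

Seg 1: A = π(0.255/2 mm)² = π(1.2750e-04 m)² = 5.107e-08 m²
R_1 = (1.65×10^-8)(260)/(5.107e-08) = 84 Ω
Seg 2: A = π(0.202/2 mm)² = π(1.0100e-04 m)² = 3.205e-08 m²
R_2 = (1.65×10^-8)(763)/(3.205e-08) = 392.8 Ω
Seg 3: A = π(0.812/2 mm)² = π(4.0600e-04 m)² = 5.178e-07 m²
R_3 = (2.74×10^-8)(490)/(5.178e-07) = 25.93 Ω
R_total = R_1 + R_2 + R_3 = 503 Ω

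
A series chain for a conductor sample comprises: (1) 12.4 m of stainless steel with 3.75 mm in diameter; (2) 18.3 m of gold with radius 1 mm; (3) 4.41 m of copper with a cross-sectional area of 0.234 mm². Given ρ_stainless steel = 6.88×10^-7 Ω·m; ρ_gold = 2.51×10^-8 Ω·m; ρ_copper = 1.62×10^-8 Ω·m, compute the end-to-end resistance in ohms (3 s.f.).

Seg 1: A = π(d/2)² = π(1.8750e-03 m)² = 1.104e-05 m²
R_1 = (6.88×10^-7)(12.4)/(1.104e-05) = 0.7724 Ω
Seg 2: A = πr² = π(1.0000e-03 m)² = 3.142e-06 m²
R_2 = (2.51×10^-8)(18.3)/(3.142e-06) = 0.1462 Ω
Seg 3: A = 0.234 mm² = 2.340e-07 m²
R_3 = (1.62×10^-8)(4.41)/(2.340e-07) = 0.3053 Ω
R_total = R_1 + R_2 + R_3 = 1.22 Ω

1.22 Ω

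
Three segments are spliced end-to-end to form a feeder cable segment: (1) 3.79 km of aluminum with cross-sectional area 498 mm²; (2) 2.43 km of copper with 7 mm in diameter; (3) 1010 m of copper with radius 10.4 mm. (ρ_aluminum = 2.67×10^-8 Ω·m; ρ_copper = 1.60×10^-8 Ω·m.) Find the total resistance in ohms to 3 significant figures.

1.26 Ω

Seg 1: A = 498 mm² = 4.980e-04 m²
R_1 = (2.67×10^-8)(3790)/(4.980e-04) = 0.2032 Ω
Seg 2: A = π(d/2)² = π(3.5000e-03 m)² = 3.848e-05 m²
R_2 = (1.60×10^-8)(2430)/(3.848e-05) = 1.01 Ω
Seg 3: A = πr² = π(1.0400e-02 m)² = 3.398e-04 m²
R_3 = (1.60×10^-8)(1010)/(3.398e-04) = 0.04756 Ω
R_total = R_1 + R_2 + R_3 = 1.26 Ω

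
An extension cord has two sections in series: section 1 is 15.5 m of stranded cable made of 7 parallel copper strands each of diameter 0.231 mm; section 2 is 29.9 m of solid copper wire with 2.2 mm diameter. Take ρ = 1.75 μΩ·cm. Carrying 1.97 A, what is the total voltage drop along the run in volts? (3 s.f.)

2.09 V

ρ = 1.75 μΩ·cm = 1.75×10^-8 Ω·m
Section 1: A_strand = π(1.1550e-04)² = 4.191e-08 m²; R₁ = ρL/(N·A_s) = (1.75×10^-8)(15.5)/(7×4.191e-08) = 0.9246 Ω
Section 2: A = π(d/2)² = π(1.1000e-03 m)² = 3.801e-06 m²
R₂ = (1.75×10^-8)(29.9)/(3.801e-06) = 0.1376 Ω
R = R₁ + R₂ = 1.062 Ω
V = IR = 1.97 × 1.062 = 2.09 V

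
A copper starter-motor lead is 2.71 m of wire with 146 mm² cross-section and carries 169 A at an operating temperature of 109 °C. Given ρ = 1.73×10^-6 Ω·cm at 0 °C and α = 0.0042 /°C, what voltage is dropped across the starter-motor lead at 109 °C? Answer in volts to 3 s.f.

ρ = 1.73×10^-6 Ω·cm = 1.73×10^-8 Ω·m
A = 146 mm² = 1.460e-04 m²
R₍0₎ = ρL/A = (1.73×10^-8)(2.71)/(1.460e-04) = 3.211×10^-4 Ω
R₍109₎ = R₍0₎(1 + αΔT) = 3.211×10^-4 × (1 + 0.0042×109) = 4.681×10^-4 Ω
V = IR = 169 × 4.681×10^-4 = 0.0791 V

0.0791 V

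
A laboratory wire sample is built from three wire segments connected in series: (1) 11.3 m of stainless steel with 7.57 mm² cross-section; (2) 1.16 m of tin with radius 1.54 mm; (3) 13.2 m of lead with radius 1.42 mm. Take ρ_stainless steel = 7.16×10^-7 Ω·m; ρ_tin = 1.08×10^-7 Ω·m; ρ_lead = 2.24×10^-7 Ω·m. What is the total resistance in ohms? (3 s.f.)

1.55 Ω

Seg 1: A = 7.57 mm² = 7.570e-06 m²
R_1 = (7.16×10^-7)(11.3)/(7.570e-06) = 1.069 Ω
Seg 2: A = πr² = π(1.5400e-03 m)² = 7.451e-06 m²
R_2 = (1.08×10^-7)(1.16)/(7.451e-06) = 0.01681 Ω
Seg 3: A = πr² = π(1.4200e-03 m)² = 6.335e-06 m²
R_3 = (2.24×10^-7)(13.2)/(6.335e-06) = 0.4668 Ω
R_total = R_1 + R_2 + R_3 = 1.55 Ω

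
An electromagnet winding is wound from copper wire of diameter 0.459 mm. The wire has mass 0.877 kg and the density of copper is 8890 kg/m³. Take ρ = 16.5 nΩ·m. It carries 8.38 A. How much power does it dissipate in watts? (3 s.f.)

4170 W

ρ = 16.5 nΩ·m = 1.65×10^-8 Ω·m
A = π(d/2)² = π(2.2950e-04 m)² = 1.6547e-07 m²
L = m/(density·A) = 0.877/(8890×1.6547e-07) = 596.2 m
R = ρL/A = (1.65×10^-8)(596.2)/(1.6547e-07) = 59.45 Ω
P = I²R = (8.38)² × 59.45 = 4170 W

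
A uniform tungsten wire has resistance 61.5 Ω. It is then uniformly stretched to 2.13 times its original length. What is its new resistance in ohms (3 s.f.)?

Volume constant ⇒ A' = A/k with k = 2.13. R' = ρ(kL)/(A/k) = k²R.
R' = 4.537 × 61.5 = 279 Ω

279 Ω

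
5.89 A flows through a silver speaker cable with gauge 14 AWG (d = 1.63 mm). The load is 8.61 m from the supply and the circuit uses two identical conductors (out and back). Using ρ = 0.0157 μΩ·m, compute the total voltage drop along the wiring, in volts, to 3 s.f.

ρ = 0.0157 μΩ·m = 1.57×10^-8 Ω·m
A = π(1.63/2 mm)² = π(8.1500e-04 m)² = 2.087e-06 m²
Total conductor length (both ways) L = 2 × 8.61 = 17.22 m
R = ρL/A = (1.57×10^-8)(17.22)/(2.087e-06) = 0.1296 Ω
V = IR = 5.89 × 0.1296 = 0.763 V

0.763 V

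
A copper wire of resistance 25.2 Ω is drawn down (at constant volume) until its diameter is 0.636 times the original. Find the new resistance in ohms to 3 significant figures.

154 Ω

Volume constant ⇒ L' = L/r² with r = 0.636. R' = ρL'/A' = ρ(L/r²)/(πr²d₀²/4) = R/r⁴.
R' = 6.112 × 25.2 = 154 Ω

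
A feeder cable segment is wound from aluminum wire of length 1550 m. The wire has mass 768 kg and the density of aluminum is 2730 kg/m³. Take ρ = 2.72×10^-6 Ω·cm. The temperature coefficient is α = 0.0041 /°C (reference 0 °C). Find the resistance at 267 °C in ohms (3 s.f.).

ρ = 2.72×10^-6 Ω·cm = 2.72×10^-8 Ω·m
A = m/(density·L) = 768/(2730×1550) = 1.8150e-04 m²
R = ρL/A = (2.72×10^-8)(1550)/(1.8150e-04) = 0.2323 Ω
R(267 °C) = 0.2323 × (1 + 0.0041×267) = 0.487 Ω

0.487 Ω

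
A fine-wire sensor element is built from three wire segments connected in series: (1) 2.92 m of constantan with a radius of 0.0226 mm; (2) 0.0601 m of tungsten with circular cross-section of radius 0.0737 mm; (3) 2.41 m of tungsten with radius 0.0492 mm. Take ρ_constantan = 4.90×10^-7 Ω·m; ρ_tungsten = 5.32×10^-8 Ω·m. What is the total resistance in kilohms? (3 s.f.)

Seg 1: A = πr² = π(2.2600e-05 m)² = 1.605e-09 m²
R_1 = (4.90×10^-7)(2.92)/(1.605e-09) = 891.7 Ω
Seg 2: A = πr² = π(7.3700e-05 m)² = 1.706e-08 m²
R_2 = (5.32×10^-8)(0.0601)/(1.706e-08) = 0.1874 Ω
Seg 3: A = πr² = π(4.9200e-05 m)² = 7.605e-09 m²
R_3 = (5.32×10^-8)(2.41)/(7.605e-09) = 16.86 Ω
R_total = R_1 + R_2 + R_3 = 0.909 kΩ

0.909 kΩ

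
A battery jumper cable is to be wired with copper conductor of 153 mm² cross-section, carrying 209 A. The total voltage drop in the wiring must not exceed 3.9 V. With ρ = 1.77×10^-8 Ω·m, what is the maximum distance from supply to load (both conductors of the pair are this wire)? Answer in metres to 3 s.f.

A = 153 mm² = 1.530e-04 m²
L_max = V_max·A/(2·ρI) = (3.9)(1.530e-04)/(2×1.77×10^-8×209) = 80.7 m

80.7 m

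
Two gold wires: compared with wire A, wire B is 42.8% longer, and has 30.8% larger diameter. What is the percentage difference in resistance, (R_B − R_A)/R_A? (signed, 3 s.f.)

R ∝ L/d², so R_B/R_A = (1 + 42.8/100) × (1 + 30.8/100)⁻²
= 1.428 × 0.5845 = 0.8347
(R_B − R_A)/R_A = 0.8347 − 1 = -16.5%

-16.5%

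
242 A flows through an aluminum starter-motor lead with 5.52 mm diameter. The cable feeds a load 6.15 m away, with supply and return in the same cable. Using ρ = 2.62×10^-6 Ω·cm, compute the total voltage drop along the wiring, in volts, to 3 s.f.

3.26 V

ρ = 2.62×10^-6 Ω·cm = 2.62×10^-8 Ω·m
A = π(d/2)² = π(2.7600e-03 m)² = 2.393e-05 m²
Total conductor length (both ways) L = 2 × 6.15 = 12.3 m
R = ρL/A = (2.62×10^-8)(12.3)/(2.393e-05) = 0.01347 Ω
V = IR = 242 × 0.01347 = 3.26 V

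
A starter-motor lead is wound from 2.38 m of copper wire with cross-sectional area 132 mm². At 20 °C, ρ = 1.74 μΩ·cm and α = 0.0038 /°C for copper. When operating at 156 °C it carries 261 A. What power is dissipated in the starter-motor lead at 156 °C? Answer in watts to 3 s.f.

ρ = 1.74 μΩ·cm = 1.74×10^-8 Ω·m
A = 132 mm² = 1.320e-04 m²
R₍20₎ = ρL/A = (1.74×10^-8)(2.38)/(1.320e-04) = 3.137×10^-4 Ω
R₍156₎ = R₍20₎(1 + αΔT) = 3.137×10^-4 × (1 + 0.0038×136) = 4.759×10^-4 Ω
P = I²R = (261)² × 4.759×10^-4 = 32.4 W

32.4 W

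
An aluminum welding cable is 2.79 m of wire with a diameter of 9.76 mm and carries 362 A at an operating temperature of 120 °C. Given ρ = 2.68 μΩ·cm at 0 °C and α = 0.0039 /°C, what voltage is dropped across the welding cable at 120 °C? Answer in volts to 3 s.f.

0.531 V

ρ = 2.68 μΩ·cm = 2.68×10^-8 Ω·m
A = π(d/2)² = π(4.8800e-03 m)² = 7.482e-05 m²
R₍0₎ = ρL/A = (2.68×10^-8)(2.79)/(7.482e-05) = 9.994×10^-4 Ω
R₍120₎ = R₍0₎(1 + αΔT) = 9.994×10^-4 × (1 + 0.0039×120) = 0.001467 Ω
V = IR = 362 × 0.001467 = 0.531 V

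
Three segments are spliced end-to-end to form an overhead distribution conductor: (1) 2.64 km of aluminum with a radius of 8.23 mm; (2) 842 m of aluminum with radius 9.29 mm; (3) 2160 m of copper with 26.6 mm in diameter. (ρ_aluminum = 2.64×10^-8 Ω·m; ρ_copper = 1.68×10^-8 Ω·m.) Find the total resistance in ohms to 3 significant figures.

Seg 1: A = πr² = π(8.2300e-03 m)² = 2.128e-04 m²
R_1 = (2.64×10^-8)(2640)/(2.128e-04) = 0.3275 Ω
Seg 2: A = πr² = π(9.2900e-03 m)² = 2.711e-04 m²
R_2 = (2.64×10^-8)(842)/(2.711e-04) = 0.08199 Ω
Seg 3: A = π(d/2)² = π(1.3300e-02 m)² = 5.557e-04 m²
R_3 = (1.68×10^-8)(2160)/(5.557e-04) = 0.0653 Ω
R_total = R_1 + R_2 + R_3 = 0.475 Ω

0.475 Ω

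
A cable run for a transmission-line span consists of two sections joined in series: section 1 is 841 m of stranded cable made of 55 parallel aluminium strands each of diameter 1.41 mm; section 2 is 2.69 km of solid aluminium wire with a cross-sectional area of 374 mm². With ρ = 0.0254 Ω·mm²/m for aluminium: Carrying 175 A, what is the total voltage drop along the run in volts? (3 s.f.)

75.5 V

ρ = 0.0254 Ω·mm²/m = 2.54×10^-8 Ω·m
Section 1: A_strand = π(7.0500e-04)² = 1.561e-06 m²; R₁ = ρL/(N·A_s) = (2.54×10^-8)(841)/(55×1.561e-06) = 0.2487 Ω
Section 2: A = 374 mm² = 3.740e-04 m²
R₂ = (2.54×10^-8)(2690)/(3.740e-04) = 0.1827 Ω
R = R₁ + R₂ = 0.4314 Ω
V = IR = 175 × 0.4314 = 75.5 V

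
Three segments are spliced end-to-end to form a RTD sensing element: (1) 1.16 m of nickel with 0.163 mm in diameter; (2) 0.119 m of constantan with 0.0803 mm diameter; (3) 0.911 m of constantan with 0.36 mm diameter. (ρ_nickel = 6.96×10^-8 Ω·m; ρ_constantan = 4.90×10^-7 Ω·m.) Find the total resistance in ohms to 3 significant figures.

Seg 1: A = π(d/2)² = π(8.1500e-05 m)² = 2.087e-08 m²
R_1 = (6.96×10^-8)(1.16)/(2.087e-08) = 3.869 Ω
Seg 2: A = π(d/2)² = π(4.0150e-05 m)² = 5.064e-09 m²
R_2 = (4.90×10^-7)(0.119)/(5.064e-09) = 11.51 Ω
Seg 3: A = π(d/2)² = π(1.8000e-04 m)² = 1.018e-07 m²
R_3 = (4.90×10^-7)(0.911)/(1.018e-07) = 4.386 Ω
R_total = R_1 + R_2 + R_3 = 19.8 Ω

19.8 Ω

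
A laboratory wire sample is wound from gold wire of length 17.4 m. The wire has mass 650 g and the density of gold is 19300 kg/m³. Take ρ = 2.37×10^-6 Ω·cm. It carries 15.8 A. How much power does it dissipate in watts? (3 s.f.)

53.2 W

ρ = 2.37×10^-6 Ω·cm = 2.37×10^-8 Ω·m
A = m/(density·L) = 0.65/(19300×17.4) = 1.9356e-06 m²
R = ρL/A = (2.37×10^-8)(17.4)/(1.9356e-06) = 0.2131 Ω
P = I²R = (15.8)² × 0.2131 = 53.2 W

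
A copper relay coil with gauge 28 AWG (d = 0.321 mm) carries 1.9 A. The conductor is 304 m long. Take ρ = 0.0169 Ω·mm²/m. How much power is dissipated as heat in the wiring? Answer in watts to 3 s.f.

229 W

ρ = 0.0169 Ω·mm²/m = 1.69×10^-8 Ω·m
A = π(0.321/2 mm)² = π(1.6050e-04 m)² = 8.093e-08 m²
R = ρL/A = (1.69×10^-8)(304)/(8.093e-08) = 63.48 Ω
P = I²R = (1.9)² × 63.48 = 229 W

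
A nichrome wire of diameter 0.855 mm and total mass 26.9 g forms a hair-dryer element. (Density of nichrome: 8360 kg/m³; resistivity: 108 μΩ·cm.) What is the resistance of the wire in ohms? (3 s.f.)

10.5 Ω

ρ = 108 μΩ·cm = 1.08×10^-6 Ω·m
A = π(d/2)² = π(4.2750e-04 m)² = 5.7415e-07 m²
L = m/(density·A) = 0.0269/(8360×5.7415e-07) = 5.604 m
R = ρL/A = (1.08×10^-6)(5.604)/(5.7415e-07) = 10.5 Ω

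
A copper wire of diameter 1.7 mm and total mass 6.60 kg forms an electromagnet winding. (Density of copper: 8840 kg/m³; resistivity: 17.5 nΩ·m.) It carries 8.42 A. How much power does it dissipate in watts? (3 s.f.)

ρ = 17.5 nΩ·m = 1.75×10^-8 Ω·m
A = π(d/2)² = π(8.5000e-04 m)² = 2.2698e-06 m²
L = m/(density·A) = 6.6/(8840×2.2698e-06) = 328.9 m
R = ρL/A = (1.75×10^-8)(328.9)/(2.2698e-06) = 2.536 Ω
P = I²R = (8.42)² × 2.536 = 180 W

180 W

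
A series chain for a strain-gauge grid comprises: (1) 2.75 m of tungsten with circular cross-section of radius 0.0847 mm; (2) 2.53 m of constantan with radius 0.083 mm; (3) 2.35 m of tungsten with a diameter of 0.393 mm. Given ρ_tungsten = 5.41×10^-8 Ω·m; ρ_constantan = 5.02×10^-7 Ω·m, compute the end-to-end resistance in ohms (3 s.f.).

66.3 Ω

Seg 1: A = πr² = π(8.4700e-05 m)² = 2.254e-08 m²
R_1 = (5.41×10^-8)(2.75)/(2.254e-08) = 6.601 Ω
Seg 2: A = πr² = π(8.3000e-05 m)² = 2.164e-08 m²
R_2 = (5.02×10^-7)(2.53)/(2.164e-08) = 58.68 Ω
Seg 3: A = π(d/2)² = π(1.9650e-04 m)² = 1.213e-07 m²
R_3 = (5.41×10^-8)(2.35)/(1.213e-07) = 1.048 Ω
R_total = R_1 + R_2 + R_3 = 66.3 Ω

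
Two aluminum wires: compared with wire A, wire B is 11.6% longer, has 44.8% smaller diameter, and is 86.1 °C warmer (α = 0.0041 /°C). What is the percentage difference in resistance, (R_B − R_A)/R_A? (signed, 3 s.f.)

R ∝ ρL/d² with ρ ∝ (1+αΔT), so R_B/R_A = (1 + 11.6/100) × (1 − 44.8/100)⁻² × (1 + 0.0041×86.1)
= 1.116 × 3.282 × 1.353 = 4.955
(R_B − R_A)/R_A = 4.955 − 1 = 396%

396%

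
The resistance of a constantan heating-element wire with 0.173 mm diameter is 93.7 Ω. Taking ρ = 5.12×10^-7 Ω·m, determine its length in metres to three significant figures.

A = π(d/2)² = π(8.6500e-05 m)² = 2.351e-08 m²
L = RA/ρ = (93.7)(2.351e-08)/(5.12×10^-7) = 4.30 m

4.30 m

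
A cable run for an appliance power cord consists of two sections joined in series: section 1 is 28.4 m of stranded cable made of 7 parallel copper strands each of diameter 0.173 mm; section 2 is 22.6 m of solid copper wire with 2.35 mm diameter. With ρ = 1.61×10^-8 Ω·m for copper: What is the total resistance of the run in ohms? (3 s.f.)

Section 1: A_strand = π(8.6500e-05)² = 2.351e-08 m²; R₁ = ρL/(N·A_s) = (1.61×10^-8)(28.4)/(7×2.351e-08) = 2.779 Ω
Section 2: A = π(d/2)² = π(1.1750e-03 m)² = 4.337e-06 m²
R₂ = (1.61×10^-8)(22.6)/(4.337e-06) = 0.08389 Ω
R = R₁ + R₂ = 2.86 Ω

2.86 Ω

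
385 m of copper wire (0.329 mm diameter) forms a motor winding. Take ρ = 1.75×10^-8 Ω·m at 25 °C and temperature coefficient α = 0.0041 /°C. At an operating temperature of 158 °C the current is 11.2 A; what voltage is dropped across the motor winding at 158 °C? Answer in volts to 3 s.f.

1370 V

A = π(d/2)² = π(1.6450e-04 m)² = 8.501e-08 m²
R₍25₎ = ρL/A = (1.75×10^-8)(385)/(8.501e-08) = 79.25 Ω
R₍158₎ = R₍25₎(1 + αΔT) = 79.25 × (1 + 0.0041×133) = 122.5 Ω
V = IR = 11.2 × 122.5 = 1370 V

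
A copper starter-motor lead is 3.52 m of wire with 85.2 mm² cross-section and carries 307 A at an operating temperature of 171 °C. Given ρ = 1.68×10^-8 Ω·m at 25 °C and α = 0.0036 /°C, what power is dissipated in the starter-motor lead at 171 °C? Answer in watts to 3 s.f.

99.8 W

A = 85.2 mm² = 8.520e-05 m²
R₍25₎ = ρL/A = (1.68×10^-8)(3.52)/(8.520e-05) = 6.941×10^-4 Ω
R₍171₎ = R₍25₎(1 + αΔT) = 6.941×10^-4 × (1 + 0.0036×146) = 0.001059 Ω
P = I²R = (307)² × 0.001059 = 99.8 W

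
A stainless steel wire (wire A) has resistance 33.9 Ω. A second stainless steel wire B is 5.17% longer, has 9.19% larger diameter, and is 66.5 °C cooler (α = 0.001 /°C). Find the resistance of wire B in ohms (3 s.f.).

27.9 Ω

R ∝ ρL/d² with ρ ∝ (1+αΔT), so R_B/R_A = (1 + 5.17/100) × (1 + 9.19/100)⁻² × (1 − 0.001×66.5)
= 1.052 × 0.8387 × 0.9335 = 0.8235
R_B = 0.8235 × 33.9 = 27.9 Ω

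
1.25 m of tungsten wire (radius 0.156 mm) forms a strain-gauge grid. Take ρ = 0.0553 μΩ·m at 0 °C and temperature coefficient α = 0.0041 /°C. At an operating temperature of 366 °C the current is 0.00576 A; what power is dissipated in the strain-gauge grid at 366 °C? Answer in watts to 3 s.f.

7.50×10^-5 W

ρ = 0.0553 μΩ·m = 5.53×10^-8 Ω·m
A = πr² = π(1.5600e-04 m)² = 7.645e-08 m²
R₍0₎ = ρL/A = (5.53×10^-8)(1.25)/(7.645e-08) = 0.9041 Ω
R₍366₎ = R₍0₎(1 + αΔT) = 0.9041 × (1 + 0.0041×366) = 2.261 Ω
P = I²R = (0.00576)² × 2.261 = 7.50×10^-5 W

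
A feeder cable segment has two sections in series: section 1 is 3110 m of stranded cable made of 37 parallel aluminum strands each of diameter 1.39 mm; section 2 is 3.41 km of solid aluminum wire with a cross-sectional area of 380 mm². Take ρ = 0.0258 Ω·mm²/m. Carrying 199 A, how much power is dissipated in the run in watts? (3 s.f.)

ρ = 0.0258 Ω·mm²/m = 2.58×10^-8 Ω·m
Section 1: A_strand = π(6.9500e-04)² = 1.517e-06 m²; R₁ = ρL/(N·A_s) = (2.58×10^-8)(3110)/(37×1.517e-06) = 1.429 Ω
Section 2: A = 380 mm² = 3.800e-04 m²
R₂ = (2.58×10^-8)(3410)/(3.800e-04) = 0.2315 Ω
R = R₁ + R₂ = 1.661 Ω
P = I²R = (199)² × 1.661 = 65800 W

65800 W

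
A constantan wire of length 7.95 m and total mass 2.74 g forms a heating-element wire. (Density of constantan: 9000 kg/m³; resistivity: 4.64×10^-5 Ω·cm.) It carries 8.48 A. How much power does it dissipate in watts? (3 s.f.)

ρ = 4.64×10^-5 Ω·cm = 4.64×10^-7 Ω·m
A = m/(density·L) = 0.00274/(9000×7.95) = 3.8295e-08 m²
R = ρL/A = (4.64×10^-7)(7.95)/(3.8295e-08) = 96.33 Ω
P = I²R = (8.48)² × 96.33 = 6930 W

6930 W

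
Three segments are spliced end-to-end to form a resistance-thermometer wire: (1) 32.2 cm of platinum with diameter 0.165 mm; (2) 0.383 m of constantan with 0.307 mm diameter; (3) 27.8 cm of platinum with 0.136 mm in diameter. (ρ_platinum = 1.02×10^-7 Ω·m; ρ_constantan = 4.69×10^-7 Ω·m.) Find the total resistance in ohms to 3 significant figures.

5.91 Ω

Seg 1: A = π(d/2)² = π(8.2500e-05 m)² = 2.138e-08 m²
R_1 = (1.02×10^-7)(0.322)/(2.138e-08) = 1.536 Ω
Seg 2: A = π(d/2)² = π(1.5350e-04 m)² = 7.402e-08 m²
R_2 = (4.69×10^-7)(0.383)/(7.402e-08) = 2.427 Ω
Seg 3: A = π(d/2)² = π(6.8000e-05 m)² = 1.453e-08 m²
R_3 = (1.02×10^-7)(0.278)/(1.453e-08) = 1.952 Ω
R_total = R_1 + R_2 + R_3 = 5.91 Ω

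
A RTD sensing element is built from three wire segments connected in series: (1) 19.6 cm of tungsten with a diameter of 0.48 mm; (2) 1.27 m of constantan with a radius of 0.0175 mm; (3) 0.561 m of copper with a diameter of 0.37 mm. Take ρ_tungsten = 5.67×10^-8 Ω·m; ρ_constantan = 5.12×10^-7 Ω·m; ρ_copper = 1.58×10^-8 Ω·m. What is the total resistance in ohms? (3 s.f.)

676 Ω

Seg 1: A = π(d/2)² = π(2.4000e-04 m)² = 1.810e-07 m²
R_1 = (5.67×10^-8)(0.196)/(1.810e-07) = 0.06141 Ω
Seg 2: A = πr² = π(1.7500e-05 m)² = 9.621e-10 m²
R_2 = (5.12×10^-7)(1.27)/(9.621e-10) = 675.8 Ω
Seg 3: A = π(d/2)² = π(1.8500e-04 m)² = 1.075e-07 m²
R_3 = (1.58×10^-8)(0.561)/(1.075e-07) = 0.08244 Ω
R_total = R_1 + R_2 + R_3 = 676 Ω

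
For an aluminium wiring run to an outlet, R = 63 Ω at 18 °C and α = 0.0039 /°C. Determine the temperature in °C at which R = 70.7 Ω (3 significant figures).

R = R₀(1 + α(T − T₀)) ⇒ T = T₀ + (R/R₀ − 1)/α
T = 18 + (70.7/63 − 1)/0.0039 = 18 + (0.1222)/0.0039 = 49.3 °C

49.3 °C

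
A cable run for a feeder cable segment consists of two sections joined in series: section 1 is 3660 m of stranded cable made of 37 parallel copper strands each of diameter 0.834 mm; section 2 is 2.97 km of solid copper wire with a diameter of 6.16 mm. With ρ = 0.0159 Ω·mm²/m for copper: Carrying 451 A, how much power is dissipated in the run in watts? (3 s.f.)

9.08×10^5 W

ρ = 0.0159 Ω·mm²/m = 1.59×10^-8 Ω·m
Section 1: A_strand = π(4.1700e-04)² = 5.463e-07 m²; R₁ = ρL/(N·A_s) = (1.59×10^-8)(3660)/(37×5.463e-07) = 2.879 Ω
Section 2: A = π(d/2)² = π(3.0800e-03 m)² = 2.980e-05 m²
R₂ = (1.59×10^-8)(2970)/(2.980e-05) = 1.585 Ω
R = R₁ + R₂ = 4.464 Ω
P = I²R = (451)² × 4.464 = 9.08×10^5 W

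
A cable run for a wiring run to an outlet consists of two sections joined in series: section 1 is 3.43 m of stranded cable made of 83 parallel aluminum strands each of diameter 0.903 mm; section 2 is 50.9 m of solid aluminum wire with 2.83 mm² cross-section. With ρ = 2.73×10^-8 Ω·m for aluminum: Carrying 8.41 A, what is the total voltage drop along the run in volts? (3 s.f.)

Section 1: A_strand = π(4.5150e-04)² = 6.404e-07 m²; R₁ = ρL/(N·A_s) = (2.73×10^-8)(3.43)/(83×6.404e-07) = 0.001762 Ω
Section 2: A = 2.83 mm² = 2.830e-06 m²
R₂ = (2.73×10^-8)(50.9)/(2.830e-06) = 0.491 Ω
R = R₁ + R₂ = 0.4928 Ω
V = IR = 8.41 × 0.4928 = 4.14 V

4.14 V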